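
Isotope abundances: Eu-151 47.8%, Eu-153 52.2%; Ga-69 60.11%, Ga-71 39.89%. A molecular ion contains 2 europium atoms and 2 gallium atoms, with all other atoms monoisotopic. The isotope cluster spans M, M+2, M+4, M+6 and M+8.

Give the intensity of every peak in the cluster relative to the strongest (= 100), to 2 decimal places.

Europium pattern (n=2): 0.228484 : 0.499032 : 0.272484
Gallium pattern (n=2): 0.36132121 : 0.47955758 : 0.15912121
Convolve the two distributions (both contribute in 2-u steps):
  M: 0.228484×0.36132121 = 0.082556
  M+2: 0.228484×0.47955758 + 0.499032×0.36132121 = 0.289882
  M+4: 0.228484×0.15912121 + 0.499032×0.47955758 + 0.272484×0.36132121 = 0.374125
  M+6: 0.499032×0.15912121 + 0.272484×0.47955758 = 0.210078
  M+8: 0.272484×0.15912121 = 0.043358
Scale to base peak (0.374125) = 100: 22.07 : 77.48 : 100.00 : 56.15 : 11.59

22.07 : 77.48 : 100.00 : 56.15 : 11.59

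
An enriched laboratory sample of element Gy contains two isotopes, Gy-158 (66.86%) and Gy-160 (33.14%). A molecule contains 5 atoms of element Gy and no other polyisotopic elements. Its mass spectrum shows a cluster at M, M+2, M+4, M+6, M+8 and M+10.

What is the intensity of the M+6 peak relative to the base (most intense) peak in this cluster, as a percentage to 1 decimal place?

49.1%

Term probabilities: M 0.1336, M+2 0.3311, M+4 0.3282, M+6 0.1627, M+8 0.0403, M+10 0.0040. Base peak = M+2.
P(M+2) = C(5,1) × 0.6686^4 × 0.3314^1 = 5 × 0.19983221 × 0.3314 = 0.331122 (base)
P(M+6) = C(5,3) × 0.6686^2 × 0.3314^3 = 10 × 0.44702596 × 0.03639632 = 0.162701
Relative intensity = 0.162701 / 0.331122 × 100 = 49.1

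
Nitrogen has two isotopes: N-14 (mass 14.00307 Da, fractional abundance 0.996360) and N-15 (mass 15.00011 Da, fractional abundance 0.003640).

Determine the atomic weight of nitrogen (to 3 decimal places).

The abundance-weighted mean is 0.996360 × 14.00307 + 0.003640 × 15.00011
= 13.952099 + 0.054600 = 14.006699 Da

14.007 Da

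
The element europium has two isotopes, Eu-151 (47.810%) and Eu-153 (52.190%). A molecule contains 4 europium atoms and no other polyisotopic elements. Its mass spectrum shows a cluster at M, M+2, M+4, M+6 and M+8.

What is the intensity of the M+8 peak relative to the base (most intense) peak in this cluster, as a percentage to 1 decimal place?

Term probabilities: M 0.0522, M+2 0.2281, M+4 0.3736, M+6 0.2719, M+8 0.0742. Base peak = M+4.
P(M+4) = C(4,2) × 0.47810^2 × 0.52190^2 = 6 × 0.22857961 × 0.27237961 = 0.373563 (base)
P(M+8) = C(4,4) × 0.47810^0 × 0.52190^4 = 1 × 1.0000 × 0.07419065 = 0.074191
Relative intensity = 0.074191 / 0.373563 × 100 = 19.9

19.9%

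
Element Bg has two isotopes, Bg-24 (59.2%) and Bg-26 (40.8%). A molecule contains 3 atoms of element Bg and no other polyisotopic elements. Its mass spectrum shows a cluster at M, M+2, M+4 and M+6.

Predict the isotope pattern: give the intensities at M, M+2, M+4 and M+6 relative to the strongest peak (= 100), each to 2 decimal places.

48.37 : 100.00 : 68.92 : 15.83

The 3 Bg atoms are independent, so intensities follow the terms of (0.592 + 0.408)^3.
P(M) = 0.592^3 = 0.207475
P(M+2) = 3 × 0.592^2 × 0.408^1 = 0.428968
P(M+4) = 3 × 0.592^1 × 0.408^2 = 0.295640
P(M+6) = 0.408^3 = 0.067917
The M+2 peak is largest (0.428968); scaling to 100 gives 48.37 : 100.00 : 68.92 : 15.83.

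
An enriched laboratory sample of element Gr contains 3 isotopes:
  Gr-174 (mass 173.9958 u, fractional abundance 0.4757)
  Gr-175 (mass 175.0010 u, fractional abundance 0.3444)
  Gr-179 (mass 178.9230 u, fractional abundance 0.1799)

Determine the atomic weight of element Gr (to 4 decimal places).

Ar = Σ fᵢ·mᵢ = 0.4757 × 173.9958 + 0.3444 × 175.0010 + 0.1799 × 178.9230
= 82.76980 + 60.27034 + 32.18825 = 175.22839 u

175.2284 u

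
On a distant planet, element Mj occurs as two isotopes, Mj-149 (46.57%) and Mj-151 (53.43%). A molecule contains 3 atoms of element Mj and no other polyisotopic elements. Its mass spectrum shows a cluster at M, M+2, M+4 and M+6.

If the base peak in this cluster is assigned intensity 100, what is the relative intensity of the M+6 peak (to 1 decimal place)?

38.2

Binomial terms of (0.4657 + 0.5343)^3: M 0.1010, M+2 0.3476, M+4 0.3988, M+6 0.1525 → M+4 is the base peak.
P(M+4) = C(3,2) × 0.4657^1 × 0.5343^2 = 3 × 0.4657 × 0.28547649 = 0.398839 (base)
P(M+6) = C(3,3) × 0.4657^0 × 0.5343^3 = 1 × 1.0000 × 0.15253009 = 0.152530
Relative intensity = 0.152530 / 0.398839 × 100 = 38.2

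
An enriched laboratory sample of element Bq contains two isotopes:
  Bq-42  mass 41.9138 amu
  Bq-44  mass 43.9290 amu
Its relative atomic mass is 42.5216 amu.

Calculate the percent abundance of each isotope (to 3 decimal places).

Bq-42: 69.839%, Bq-44: 30.161%

Writing the weighted mean with unknown fraction x of Bq-42:
41.9138·x + 43.9290·(1 − x) = 42.5216
(41.9138 − 43.9290)·x = 42.5216 − 43.9290
x = -1.4074 / -2.0152 = 0.69839 → 69.839% Bq-42, 30.161% Bq-44.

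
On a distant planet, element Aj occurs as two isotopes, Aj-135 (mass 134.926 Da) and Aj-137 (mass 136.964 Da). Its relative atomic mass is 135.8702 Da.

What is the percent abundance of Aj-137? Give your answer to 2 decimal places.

Writing the weighted mean with unknown fraction x of Aj-135:
134.926·x + 136.964·(1 − x) = 135.8702
(134.926 − 136.964)·x = 135.8702 − 136.964
x = -1.0938 / -2.038 = 0.53670 → 53.67% Aj-135, 46.33% Aj-137.

46.33%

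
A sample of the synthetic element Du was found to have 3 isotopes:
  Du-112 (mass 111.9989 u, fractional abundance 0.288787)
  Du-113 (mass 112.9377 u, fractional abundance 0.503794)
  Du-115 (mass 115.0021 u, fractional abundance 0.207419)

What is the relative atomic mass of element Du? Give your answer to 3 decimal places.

113.095 u

Weight each isotope mass by its fractional abundance: 0.288787 × 111.9989 + 0.503794 × 112.9377 + 0.207419 × 115.0021
= 32.34383 + 56.89734 + 23.85362 = 113.09479 u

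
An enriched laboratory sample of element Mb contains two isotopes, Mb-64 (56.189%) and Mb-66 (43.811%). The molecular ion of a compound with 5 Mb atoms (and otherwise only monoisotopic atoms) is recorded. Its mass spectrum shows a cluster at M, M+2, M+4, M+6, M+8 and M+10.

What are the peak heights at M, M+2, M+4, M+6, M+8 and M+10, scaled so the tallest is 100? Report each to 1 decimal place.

The 5 Mb atoms are independent, so intensities follow the terms of (0.56189 + 0.43811)^5.
P(M) = 0.56189^5 = 0.056009
P(M+2) = 5 × 0.56189^4 × 0.43811^1 = 0.218353
P(M+4) = 10 × 0.56189^3 × 0.43811^2 = 0.340502
P(M+6) = 10 × 0.56189^2 × 0.43811^3 = 0.265492
P(M+8) = 5 × 0.56189^1 × 0.43811^4 = 0.103503
P(M+10) = 0.43811^5 = 0.016140
The M+4 peak is largest (0.340502); scaling to 100 gives 16.4 : 64.1 : 100.0 : 78.0 : 30.4 : 4.7.

16.4 : 64.1 : 100.0 : 78.0 : 30.4 : 4.7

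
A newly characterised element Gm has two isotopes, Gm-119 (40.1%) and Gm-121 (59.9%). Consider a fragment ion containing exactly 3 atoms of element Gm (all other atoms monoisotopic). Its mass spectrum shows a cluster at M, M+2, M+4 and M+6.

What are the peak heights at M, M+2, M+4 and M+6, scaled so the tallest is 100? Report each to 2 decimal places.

Each Gm atom is independently Gm-119 (p = 0.401) or Gm-121 (q = 0.599); the cluster is the binomial expansion (p + q)^3.
P(M) = 0.401^3 = 0.064481
P(M+2) = 3 × 0.401^2 × 0.599^1 = 0.288959
P(M+4) = 3 × 0.401^1 × 0.599^2 = 0.431638
P(M+6) = 0.599^3 = 0.214922
The M+4 peak is largest (0.431638); scaling to 100 gives 14.94 : 66.94 : 100.00 : 49.79.

14.94 : 66.94 : 100.00 : 49.79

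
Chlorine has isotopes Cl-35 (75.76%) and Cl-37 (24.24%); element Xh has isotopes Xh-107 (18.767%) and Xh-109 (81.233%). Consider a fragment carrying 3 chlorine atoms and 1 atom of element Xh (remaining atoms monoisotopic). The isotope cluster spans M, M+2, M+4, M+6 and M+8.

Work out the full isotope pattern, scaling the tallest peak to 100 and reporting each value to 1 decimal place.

Chlorine pattern (n=3): 0.4348304 : 0.41738208 : 0.13354464 : 0.01424288
Element Xh pattern (n=1): 0.18767 : 0.81233
Convolve the two distributions (both contribute in 2-u steps):
  M: 0.4348304×0.18767 = 0.081605
  M+2: 0.4348304×0.81233 + 0.41738208×0.18767 = 0.431556
  M+4: 0.41738208×0.81233 + 0.13354464×0.18767 = 0.364114
  M+6: 0.13354464×0.81233 + 0.01424288×0.18767 = 0.111155
  M+8: 0.01424288×0.81233 = 0.011570
Scale to base peak (0.431556) = 100: 18.9 : 100.0 : 84.4 : 25.8 : 2.7

18.9 : 100.0 : 84.4 : 25.8 : 2.7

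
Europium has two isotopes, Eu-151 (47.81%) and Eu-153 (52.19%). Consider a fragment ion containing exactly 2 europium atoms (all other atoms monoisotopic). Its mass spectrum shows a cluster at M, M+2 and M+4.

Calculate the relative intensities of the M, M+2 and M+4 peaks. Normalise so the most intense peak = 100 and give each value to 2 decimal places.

Each Eu atom is independently Eu-151 (p = 0.4781) or Eu-153 (q = 0.5219); the cluster is the binomial expansion (p + q)^2.
P(M) = 0.4781^2 = 0.228580
P(M+2) = 2 × 0.4781^1 × 0.5219^1 = 0.499041
P(M+4) = 0.5219^2 = 0.272380
The M+2 peak is largest (0.499041); scaling to 100 gives 45.80 : 100.00 : 54.58.

45.80 : 100.00 : 54.58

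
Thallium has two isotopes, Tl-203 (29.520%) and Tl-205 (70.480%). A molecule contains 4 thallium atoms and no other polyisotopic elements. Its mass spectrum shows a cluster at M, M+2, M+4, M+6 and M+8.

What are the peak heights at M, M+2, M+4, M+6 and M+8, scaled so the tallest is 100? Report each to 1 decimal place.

Expanding (0.29520 + 0.70480)^4:
P(M) = 0.29520^4 = 0.007594
P(M+2) = 4 × 0.29520^3 × 0.70480^1 = 0.072523
P(M+4) = 6 × 0.29520^2 × 0.70480^2 = 0.259726
P(M+6) = 4 × 0.29520^1 × 0.70480^3 = 0.413403
P(M+8) = 0.70480^4 = 0.246754
The M+6 peak is largest (0.413403); scaling to 100 gives 1.8 : 17.5 : 62.8 : 100.0 : 59.7.

1.8 : 17.5 : 62.8 : 100.0 : 59.7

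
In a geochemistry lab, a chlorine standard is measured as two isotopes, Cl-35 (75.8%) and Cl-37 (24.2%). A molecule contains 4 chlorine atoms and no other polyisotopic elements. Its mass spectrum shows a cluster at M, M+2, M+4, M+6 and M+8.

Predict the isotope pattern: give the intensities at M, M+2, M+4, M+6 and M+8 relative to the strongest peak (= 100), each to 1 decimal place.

Each Cl atom is independently Cl-35 (p = 0.758) or Cl-37 (q = 0.242); the cluster is the binomial expansion (p + q)^4.
P(M) = 0.758^4 = 0.330124
P(M+2) = 4 × 0.758^3 × 0.242^1 = 0.421583
P(M+4) = 6 × 0.758^2 × 0.242^2 = 0.201893
P(M+6) = 4 × 0.758^1 × 0.242^3 = 0.042971
P(M+8) = 0.242^4 = 0.003430
The M+2 peak is largest (0.421583); scaling to 100 gives 78.3 : 100.0 : 47.9 : 10.2 : 0.8.

78.3 : 100.0 : 47.9 : 10.2 : 0.8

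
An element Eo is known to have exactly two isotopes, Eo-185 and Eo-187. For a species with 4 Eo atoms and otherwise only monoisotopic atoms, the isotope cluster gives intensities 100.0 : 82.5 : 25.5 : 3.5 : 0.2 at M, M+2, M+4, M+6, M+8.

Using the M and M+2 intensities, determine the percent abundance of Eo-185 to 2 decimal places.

If p is the fraction of Eo that is Eo-185, then I(M+2)/I(M) = [C(4,1)·p^3·(1−p)] / p^4 = 4·(1−p)/p = 82.5/100.0 = 0.8250
(1−p)/p = 0.8250/4 = 0.2062  ⇒  p = 1/(1 + 0.2062) = 0.8290
Eo-185: 82.90%, Eo-187: 17.10%.

82.90%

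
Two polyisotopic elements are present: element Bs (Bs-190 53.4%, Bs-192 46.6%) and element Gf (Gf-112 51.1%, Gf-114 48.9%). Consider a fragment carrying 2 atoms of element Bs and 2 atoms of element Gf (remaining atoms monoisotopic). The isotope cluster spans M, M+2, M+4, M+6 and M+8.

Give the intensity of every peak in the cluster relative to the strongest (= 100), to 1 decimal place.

19.9 : 72.9 : 100.0 : 60.9 : 13.9

Element Bs pattern (n=2): 0.285156 : 0.497688 : 0.217156
Element Gf pattern (n=2): 0.261121 : 0.499758 : 0.239121
Convolve the two distributions (both contribute in 2-u steps):
  M: 0.285156×0.261121 = 0.074460
  M+2: 0.285156×0.499758 + 0.497688×0.261121 = 0.272466
  M+4: 0.285156×0.239121 + 0.497688×0.499758 + 0.217156×0.261121 = 0.373614
  M+6: 0.497688×0.239121 + 0.217156×0.499758 = 0.227533
  M+8: 0.217156×0.239121 = 0.051927
Scale to base peak (0.373614) = 100: 19.9 : 72.9 : 100.0 : 60.9 : 13.9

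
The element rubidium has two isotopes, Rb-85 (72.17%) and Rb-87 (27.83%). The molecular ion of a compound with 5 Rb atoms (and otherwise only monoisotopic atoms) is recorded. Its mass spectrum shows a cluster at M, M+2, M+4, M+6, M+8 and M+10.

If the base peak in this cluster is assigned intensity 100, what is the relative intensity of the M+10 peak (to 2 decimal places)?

0.44

Binomial terms of (0.7217 + 0.2783)^5: M 0.1958, M+2 0.3775, M+4 0.2911, M+6 0.1123, M+8 0.0216, M+10 0.0017 → M+2 is the base peak.
P(M+2) = C(5,1) × 0.7217^4 × 0.2783^1 = 5 × 0.27128565 × 0.2783 = 0.377494 (base)
P(M+10) = C(5,5) × 0.7217^0 × 0.2783^5 = 1 × 1.0000 × 0.00166942 = 0.001669
Relative intensity = 0.001669 / 0.377494 × 100 = 0.44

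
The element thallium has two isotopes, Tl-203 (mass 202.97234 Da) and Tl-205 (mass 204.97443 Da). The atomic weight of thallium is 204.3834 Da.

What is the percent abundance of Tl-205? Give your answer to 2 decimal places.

Writing the weighted mean with unknown fraction x of Tl-203:
202.97234·x + 204.97443·(1 − x) = 204.3834
(202.97234 − 204.97443)·x = 204.3834 − 204.97443
x = -0.59103 / -2.00209 = 0.29521 → 29.52% Tl-203, 70.48% Tl-205.

70.48%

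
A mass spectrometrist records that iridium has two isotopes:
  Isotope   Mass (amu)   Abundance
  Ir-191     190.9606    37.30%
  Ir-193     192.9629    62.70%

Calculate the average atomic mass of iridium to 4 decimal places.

192.2160 amu

Average mass = Σ (abundance × isotope mass) = 0.3730 × 190.9606 + 0.6270 × 192.9629
= 71.22830 + 120.98774 = 192.21604 amu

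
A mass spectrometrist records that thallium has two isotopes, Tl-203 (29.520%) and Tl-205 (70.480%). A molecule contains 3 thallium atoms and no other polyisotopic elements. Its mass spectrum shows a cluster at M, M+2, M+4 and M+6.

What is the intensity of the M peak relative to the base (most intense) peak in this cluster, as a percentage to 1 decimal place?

(0.29520 + 0.70480)^3 gives M 0.0257, M+2 0.1843, M+4 0.4399, M+6 0.3501; the largest is M+4.
P(M+4) = C(3,2) × 0.29520^1 × 0.70480^2 = 3 × 0.2952 × 0.49674304 = 0.439916 (base)
P(M) = C(3,0) × 0.29520^3 × 0.70480^0 = 1 × 0.02572463 × 1.0000 = 0.025725
Relative intensity = 0.025725 / 0.439916 × 100 = 5.8

5.8%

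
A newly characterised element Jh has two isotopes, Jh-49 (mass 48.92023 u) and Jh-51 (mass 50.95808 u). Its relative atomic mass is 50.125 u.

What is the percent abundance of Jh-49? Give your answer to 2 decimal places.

Let x be the fractional abundance of Jh-49; then Jh-51 has abundance 1 − x.
48.92023·x + 50.95808·(1 − x) = 50.125
(48.92023 − 50.95808)·x = 50.125 − 50.95808
x = -0.83308 / -2.03785 = 0.40880 → 40.88% Jh-49, 59.12% Jh-51.

40.88%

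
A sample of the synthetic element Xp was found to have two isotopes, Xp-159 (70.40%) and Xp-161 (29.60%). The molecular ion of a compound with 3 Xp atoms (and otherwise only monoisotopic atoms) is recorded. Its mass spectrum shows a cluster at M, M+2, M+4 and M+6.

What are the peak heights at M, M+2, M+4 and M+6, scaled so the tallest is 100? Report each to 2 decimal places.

Expanding (0.7040 + 0.2960)^3:
P(M) = 0.7040^3 = 0.348914
P(M+2) = 3 × 0.7040^2 × 0.2960^1 = 0.440107
P(M+4) = 3 × 0.7040^1 × 0.2960^2 = 0.185045
P(M+6) = 0.2960^3 = 0.025934
The M+2 peak is largest (0.440107); scaling to 100 gives 79.28 : 100.00 : 42.05 : 5.89.

79.28 : 100.00 : 42.05 : 5.89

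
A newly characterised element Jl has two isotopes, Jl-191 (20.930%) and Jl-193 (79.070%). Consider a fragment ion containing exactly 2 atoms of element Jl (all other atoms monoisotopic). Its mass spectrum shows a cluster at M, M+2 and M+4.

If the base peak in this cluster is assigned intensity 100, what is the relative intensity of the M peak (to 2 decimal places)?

7.01

Term probabilities: M 0.0438, M+2 0.3310, M+4 0.6252. Base peak = M+4.
P(M+4) = C(2,2) × 0.20930^0 × 0.79070^2 = 1 × 1.0000 × 0.62520649 = 0.625206 (base)
P(M) = C(2,0) × 0.20930^2 × 0.79070^0 = 1 × 0.04380649 × 1.0000 = 0.043806
Relative intensity = 0.043806 / 0.625206 × 100 = 7.01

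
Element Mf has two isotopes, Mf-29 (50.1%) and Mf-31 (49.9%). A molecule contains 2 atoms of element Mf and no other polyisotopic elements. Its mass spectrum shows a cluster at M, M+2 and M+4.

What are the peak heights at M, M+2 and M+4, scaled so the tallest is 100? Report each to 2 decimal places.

Each Mf atom is independently Mf-29 (p = 0.501) or Mf-31 (q = 0.499); the cluster is the binomial expansion (p + q)^2.
P(M) = 0.501^2 = 0.251001
P(M+2) = 2 × 0.501^1 × 0.499^1 = 0.499998
P(M+4) = 0.499^2 = 0.249001
The M+2 peak is largest (0.499998); scaling to 100 gives 50.20 : 100.00 : 49.80.

50.20 : 100.00 : 49.80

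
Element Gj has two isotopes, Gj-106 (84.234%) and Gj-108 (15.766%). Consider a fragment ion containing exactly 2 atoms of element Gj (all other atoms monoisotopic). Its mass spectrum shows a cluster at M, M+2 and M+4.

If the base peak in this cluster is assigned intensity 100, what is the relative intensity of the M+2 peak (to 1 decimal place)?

Term probabilities: M 0.7095, M+2 0.2656, M+4 0.0249. Base peak = M.
P(M) = C(2,0) × 0.84234^2 × 0.15766^0 = 1 × 0.70953668 × 1.0000 = 0.709537 (base)
P(M+2) = C(2,1) × 0.84234^1 × 0.15766^1 = 2 × 0.84234 × 0.15766 = 0.265607
Relative intensity = 0.265607 / 0.709537 × 100 = 37.4

37.4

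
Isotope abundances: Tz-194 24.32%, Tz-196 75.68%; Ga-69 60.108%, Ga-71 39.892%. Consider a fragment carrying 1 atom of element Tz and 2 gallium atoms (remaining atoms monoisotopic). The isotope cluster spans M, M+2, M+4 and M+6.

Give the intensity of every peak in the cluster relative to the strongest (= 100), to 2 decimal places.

21.88 : 97.12 : 100.00 : 29.99

Element Tz pattern (n=1): 0.2432 : 0.7568
Gallium pattern (n=2): 0.36129717 : 0.47956567 : 0.15913717
Convolve the two distributions (both contribute in 2-u steps):
  M: 0.2432×0.36129717 = 0.087867
  M+2: 0.2432×0.47956567 + 0.7568×0.36129717 = 0.390060
  M+4: 0.2432×0.15913717 + 0.7568×0.47956567 = 0.401637
  M+6: 0.7568×0.15913717 = 0.120435
Scale to base peak (0.401637) = 100: 21.88 : 97.12 : 100.00 : 29.99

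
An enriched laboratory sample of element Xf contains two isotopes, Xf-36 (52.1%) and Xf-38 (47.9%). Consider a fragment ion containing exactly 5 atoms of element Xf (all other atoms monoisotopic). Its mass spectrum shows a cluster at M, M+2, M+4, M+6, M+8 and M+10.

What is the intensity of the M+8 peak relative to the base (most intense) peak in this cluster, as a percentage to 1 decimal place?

42.3%

Term probabilities: M 0.0384, M+2 0.1765, M+4 0.3245, M+6 0.2983, M+8 0.1371, M+10 0.0252. Base peak = M+4.
P(M+4) = C(5,2) × 0.521^3 × 0.479^2 = 10 × 0.14142076 × 0.229441 = 0.324477 (base)
P(M+8) = C(5,4) × 0.521^1 × 0.479^4 = 5 × 0.5210 × 0.05264317 = 0.137135
Relative intensity = 0.137135 / 0.324477 × 100 = 42.3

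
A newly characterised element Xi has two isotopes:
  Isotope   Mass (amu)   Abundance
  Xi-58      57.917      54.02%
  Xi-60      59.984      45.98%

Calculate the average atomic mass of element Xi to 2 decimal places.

Weight each isotope mass by its fractional abundance: 0.5402 × 57.917 + 0.4598 × 59.984
= 31.2868 + 27.5806 = 58.8674 amu

58.87 amu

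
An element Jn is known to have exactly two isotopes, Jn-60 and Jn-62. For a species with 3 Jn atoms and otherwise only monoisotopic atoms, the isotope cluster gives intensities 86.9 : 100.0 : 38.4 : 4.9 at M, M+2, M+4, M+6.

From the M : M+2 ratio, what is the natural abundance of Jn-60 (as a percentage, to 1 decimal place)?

If p is the fraction of Jn that is Jn-60, then I(M+2)/I(M) = [C(3,1)·p^2·(1−p)] / p^3 = 3·(1−p)/p = 100.0/86.9 = 1.1507
(1−p)/p = 1.1507/3 = 0.3836  ⇒  p = 1/(1 + 0.3836) = 0.7228
Jn-60: 72.3%, Jn-62: 27.7%.

72.3%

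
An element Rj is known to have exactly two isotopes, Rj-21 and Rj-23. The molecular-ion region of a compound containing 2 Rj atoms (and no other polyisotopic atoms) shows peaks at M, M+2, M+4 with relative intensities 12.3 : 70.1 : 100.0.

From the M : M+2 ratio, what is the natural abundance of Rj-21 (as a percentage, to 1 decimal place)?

Write p for the Rj-21 fraction. I(M+2)/I(M) = [C(2,1)·p^1·(1−p)] / p^2 = 2·(1−p)/p = 70.1/12.3 = 5.6992
(1−p)/p = 5.6992/2 = 2.8496  ⇒  p = 1/(1 + 2.8496) = 0.2598
Rj-21: 26.0%, Rj-23: 74.0%.

26.0%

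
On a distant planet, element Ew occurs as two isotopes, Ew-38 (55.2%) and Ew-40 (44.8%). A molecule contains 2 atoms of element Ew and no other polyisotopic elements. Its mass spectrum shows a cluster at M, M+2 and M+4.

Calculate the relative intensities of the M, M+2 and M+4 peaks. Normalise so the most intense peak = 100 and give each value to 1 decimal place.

The 2 Ew atoms are independent, so intensities follow the terms of (0.552 + 0.448)^2.
P(M) = 0.552^2 = 0.304704
P(M+2) = 2 × 0.552^1 × 0.448^1 = 0.494592
P(M+4) = 0.448^2 = 0.200704
The M+2 peak is largest (0.494592); scaling to 100 gives 61.6 : 100.0 : 40.6.

61.6 : 100.0 : 40.6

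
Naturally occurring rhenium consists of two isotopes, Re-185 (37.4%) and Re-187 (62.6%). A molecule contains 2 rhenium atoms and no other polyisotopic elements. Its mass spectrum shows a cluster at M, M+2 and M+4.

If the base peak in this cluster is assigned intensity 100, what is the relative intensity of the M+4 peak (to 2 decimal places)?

Binomial terms of (0.374 + 0.626)^2: M 0.1399, M+2 0.4682, M+4 0.3919 → M+2 is the base peak.
P(M+2) = C(2,1) × 0.374^1 × 0.626^1 = 2 × 0.3740 × 0.6260 = 0.468248 (base)
P(M+4) = C(2,2) × 0.374^0 × 0.626^2 = 1 × 1.0000 × 0.391876 = 0.391876
Relative intensity = 0.391876 / 0.468248 × 100 = 83.69

83.69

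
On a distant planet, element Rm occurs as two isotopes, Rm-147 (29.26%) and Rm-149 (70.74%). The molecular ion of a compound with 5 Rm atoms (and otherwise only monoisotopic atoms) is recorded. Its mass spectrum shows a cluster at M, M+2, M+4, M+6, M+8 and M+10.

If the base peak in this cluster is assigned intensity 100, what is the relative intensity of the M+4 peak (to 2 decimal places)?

34.22

Term probabilities: M 0.0021, M+2 0.0259, M+4 0.1254, M+6 0.3031, M+8 0.3664, M+10 0.1771. Base peak = M+8.
P(M+8) = C(5,4) × 0.2926^1 × 0.7074^4 = 5 × 0.2926 × 0.25041493 = 0.366357 (base)
P(M+4) = C(5,2) × 0.2926^3 × 0.7074^2 = 10 × 0.02505088 × 0.50041476 = 0.125358
Relative intensity = 0.125358 / 0.366357 × 100 = 34.22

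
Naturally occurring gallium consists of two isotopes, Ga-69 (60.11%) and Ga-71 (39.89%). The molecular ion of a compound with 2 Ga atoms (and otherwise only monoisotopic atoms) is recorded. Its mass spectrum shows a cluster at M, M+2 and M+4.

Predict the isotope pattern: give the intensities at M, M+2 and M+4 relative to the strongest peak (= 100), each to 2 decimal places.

Each Ga atom is independently Ga-69 (p = 0.6011) or Ga-71 (q = 0.3989); the cluster is the binomial expansion (p + q)^2.
P(M) = 0.6011^2 = 0.361321
P(M+2) = 2 × 0.6011^1 × 0.3989^1 = 0.479558
P(M+4) = 0.3989^2 = 0.159121
The M+2 peak is largest (0.479558); scaling to 100 gives 75.34 : 100.00 : 33.18.

75.34 : 100.00 : 33.18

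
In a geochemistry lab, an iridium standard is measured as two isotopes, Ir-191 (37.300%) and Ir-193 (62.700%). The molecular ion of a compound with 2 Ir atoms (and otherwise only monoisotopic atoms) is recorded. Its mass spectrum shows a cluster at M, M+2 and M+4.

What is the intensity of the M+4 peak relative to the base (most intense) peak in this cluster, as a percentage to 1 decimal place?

Binomial terms of (0.37300 + 0.62700)^2: M 0.1391, M+2 0.4677, M+4 0.3931 → M+2 is the base peak.
P(M+2) = C(2,1) × 0.37300^1 × 0.62700^1 = 2 × 0.3730 × 0.6270 = 0.467742 (base)
P(M+4) = C(2,2) × 0.37300^0 × 0.62700^2 = 1 × 1.0000 × 0.393129 = 0.393129
Relative intensity = 0.393129 / 0.467742 × 100 = 84.0

84.0%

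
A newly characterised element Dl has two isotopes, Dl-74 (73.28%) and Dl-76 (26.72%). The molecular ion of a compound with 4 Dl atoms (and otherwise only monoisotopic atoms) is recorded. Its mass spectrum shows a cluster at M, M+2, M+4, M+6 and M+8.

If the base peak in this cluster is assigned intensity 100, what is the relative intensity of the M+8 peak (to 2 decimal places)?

Binomial terms of (0.7328 + 0.2672)^4: M 0.2884, M+2 0.4206, M+4 0.2300, M+6 0.0559, M+8 0.0051 → M+2 is the base peak.
P(M+2) = C(4,1) × 0.7328^3 × 0.2672^1 = 4 × 0.39351055 × 0.2672 = 0.420584 (base)
P(M+8) = C(4,4) × 0.7328^0 × 0.2672^4 = 1 × 1.0000 × 0.00509737 = 0.005097
Relative intensity = 0.005097 / 0.420584 × 100 = 1.21

1.21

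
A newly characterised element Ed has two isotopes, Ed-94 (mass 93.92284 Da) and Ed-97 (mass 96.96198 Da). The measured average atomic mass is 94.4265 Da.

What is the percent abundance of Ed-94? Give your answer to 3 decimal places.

Let x be the fractional abundance of Ed-94; then Ed-97 has abundance 1 − x.
93.92284·x + 96.96198·(1 − x) = 94.4265
(93.92284 − 96.96198)·x = 94.4265 − 96.96198
x = -2.53548 / -3.03914 = 0.83428 → 83.428% Ed-94, 16.572% Ed-97.

83.428%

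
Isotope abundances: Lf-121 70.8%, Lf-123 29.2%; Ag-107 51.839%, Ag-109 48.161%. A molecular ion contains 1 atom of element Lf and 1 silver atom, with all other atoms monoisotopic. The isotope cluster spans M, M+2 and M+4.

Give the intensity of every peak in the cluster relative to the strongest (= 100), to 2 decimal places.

74.54 : 100.00 : 28.56

Element Lf pattern (n=1): 0.7080 : 0.2920
Silver pattern (n=1): 0.51839 : 0.48161
Convolve the two distributions (both contribute in 2-u steps):
  M: 0.7080×0.51839 = 0.367020
  M+2: 0.7080×0.48161 + 0.2920×0.51839 = 0.492350
  M+4: 0.2920×0.48161 = 0.140630
Scale to base peak (0.492350) = 100: 74.54 : 100.00 : 28.56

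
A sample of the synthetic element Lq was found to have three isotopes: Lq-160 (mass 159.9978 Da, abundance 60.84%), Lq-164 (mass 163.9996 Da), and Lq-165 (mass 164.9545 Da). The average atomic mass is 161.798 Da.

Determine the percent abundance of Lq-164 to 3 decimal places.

The remaining 39.16% is split between Lq-164 (fraction x) and Lq-165 (fraction 0.3916 − x).
Substituting: 163.9996x + 164.9545(0.3916 − x) = 64.45533848
(163.9996 − 164.9545)x = -0.14084372  ⇒  x = 0.14750, y = 0.24410
Lq-164: 14.750%, Lq-165: 24.410%.

14.750%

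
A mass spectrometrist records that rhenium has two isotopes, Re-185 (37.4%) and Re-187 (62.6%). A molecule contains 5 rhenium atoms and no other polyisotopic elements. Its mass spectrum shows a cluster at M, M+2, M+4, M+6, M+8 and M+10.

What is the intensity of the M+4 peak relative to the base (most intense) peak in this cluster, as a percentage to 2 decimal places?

59.74%

(0.374 + 0.626)^5 gives M 0.0073, M+2 0.0612, M+4 0.2050, M+6 0.3431, M+8 0.2872, M+10 0.0961; the largest is M+6.
P(M+6) = C(5,3) × 0.374^2 × 0.626^3 = 10 × 0.139876 × 0.24531438 = 0.343136 (base)
P(M+4) = C(5,2) × 0.374^3 × 0.626^2 = 10 × 0.05231362 × 0.391876 = 0.205005
Relative intensity = 0.205005 / 0.343136 × 100 = 59.74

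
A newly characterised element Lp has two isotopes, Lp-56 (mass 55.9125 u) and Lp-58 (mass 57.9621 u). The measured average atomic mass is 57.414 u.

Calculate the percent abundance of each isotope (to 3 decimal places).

Lp-56: 26.742%, Lp-58: 73.258%

Writing the weighted mean with unknown fraction x of Lp-56:
55.9125·x + 57.9621·(1 − x) = 57.414
(55.9125 − 57.9621)·x = 57.414 − 57.9621
x = -0.5481 / -2.0496 = 0.26742 → 26.742% Lp-56, 73.258% Lp-58.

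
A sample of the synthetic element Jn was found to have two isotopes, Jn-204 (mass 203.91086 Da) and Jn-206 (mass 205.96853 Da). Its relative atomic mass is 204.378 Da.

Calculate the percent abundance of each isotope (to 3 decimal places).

Let x be the fractional abundance of Jn-204; then Jn-206 has abundance 1 − x.
203.91086·x + 205.96853·(1 − x) = 204.378
(203.91086 − 205.96853)·x = 204.378 − 205.96853
x = -1.59053 / -2.05767 = 0.77298 → 77.298% Jn-204, 22.702% Jn-206.

Jn-204: 77.298%, Jn-206: 22.702%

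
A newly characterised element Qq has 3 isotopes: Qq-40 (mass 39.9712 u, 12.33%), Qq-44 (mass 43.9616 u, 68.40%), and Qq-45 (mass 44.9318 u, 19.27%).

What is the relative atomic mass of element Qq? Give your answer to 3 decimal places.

Weight each isotope mass by its fractional abundance: 0.1233 × 39.9712 + 0.6840 × 43.9616 + 0.1927 × 44.9318
= 4.92845 + 30.06973 + 8.65836 = 43.65654 u

43.657 u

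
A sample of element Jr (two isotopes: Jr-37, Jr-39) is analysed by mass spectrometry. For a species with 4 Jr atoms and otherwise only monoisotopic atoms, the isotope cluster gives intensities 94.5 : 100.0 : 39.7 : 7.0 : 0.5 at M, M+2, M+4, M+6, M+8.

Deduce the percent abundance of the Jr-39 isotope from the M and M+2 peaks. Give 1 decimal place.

20.9%

If p is the fraction of Jr that is Jr-37, then I(M+2)/I(M) = [C(4,1)·p^3·(1−p)] / p^4 = 4·(1−p)/p = 100.0/94.5 = 1.0582
(1−p)/p = 1.0582/4 = 0.2646  ⇒  p = 1/(1 + 0.2646) = 0.7908
Jr-37: 79.1%, Jr-39: 20.9%.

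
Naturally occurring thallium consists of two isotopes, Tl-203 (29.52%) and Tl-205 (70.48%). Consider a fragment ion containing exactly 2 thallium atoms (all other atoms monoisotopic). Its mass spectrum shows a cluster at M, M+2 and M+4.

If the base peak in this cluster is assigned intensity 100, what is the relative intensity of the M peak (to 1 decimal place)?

17.5

Binomial terms of (0.2952 + 0.7048)^2: M 0.0871, M+2 0.4161, M+4 0.4967 → M+4 is the base peak.
P(M+4) = C(2,2) × 0.2952^0 × 0.7048^2 = 1 × 1.0000 × 0.49674304 = 0.496743 (base)
P(M) = C(2,0) × 0.2952^2 × 0.7048^0 = 1 × 0.08714304 × 1.0000 = 0.087143
Relative intensity = 0.087143 / 0.496743 × 100 = 17.5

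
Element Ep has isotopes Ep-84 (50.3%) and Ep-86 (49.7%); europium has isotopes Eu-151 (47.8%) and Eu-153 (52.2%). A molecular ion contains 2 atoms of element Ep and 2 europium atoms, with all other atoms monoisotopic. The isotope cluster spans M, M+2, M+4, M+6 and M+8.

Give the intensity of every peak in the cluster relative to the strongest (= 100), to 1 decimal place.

Element Ep pattern (n=2): 0.253009 : 0.499982 : 0.247009
Europium pattern (n=2): 0.228484 : 0.499032 : 0.272484
Convolve the two distributions (both contribute in 2-u steps):
  M: 0.253009×0.228484 = 0.057809
  M+2: 0.253009×0.499032 + 0.499982×0.228484 = 0.240497
  M+4: 0.253009×0.272484 + 0.499982×0.499032 + 0.247009×0.228484 = 0.374886
  M+6: 0.499982×0.272484 + 0.247009×0.499032 = 0.259502
  M+8: 0.247009×0.272484 = 0.067306
Scale to base peak (0.374886) = 100: 15.4 : 64.2 : 100.0 : 69.2 : 18.0

15.4 : 64.2 : 100.0 : 69.2 : 18.0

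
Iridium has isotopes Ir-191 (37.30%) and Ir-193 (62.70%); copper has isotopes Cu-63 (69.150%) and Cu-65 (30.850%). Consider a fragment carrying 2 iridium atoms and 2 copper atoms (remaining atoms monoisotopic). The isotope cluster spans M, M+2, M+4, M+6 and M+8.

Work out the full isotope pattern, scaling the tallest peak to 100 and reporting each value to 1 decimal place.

Iridium pattern (n=2): 0.139129 : 0.467742 : 0.393129
Copper pattern (n=2): 0.47817225 : 0.4266555 : 0.09517225
Convolve the two distributions (both contribute in 2-u steps):
  M: 0.139129×0.47817225 = 0.066528
  M+2: 0.139129×0.4266555 + 0.467742×0.47817225 = 0.283021
  M+4: 0.139129×0.09517225 + 0.467742×0.4266555 + 0.393129×0.47817225 = 0.400789
  M+6: 0.467742×0.09517225 + 0.393129×0.4266555 = 0.212247
  M+8: 0.393129×0.09517225 = 0.037415
Scale to base peak (0.400789) = 100: 16.6 : 70.6 : 100.0 : 53.0 : 9.3

16.6 : 70.6 : 100.0 : 53.0 : 9.3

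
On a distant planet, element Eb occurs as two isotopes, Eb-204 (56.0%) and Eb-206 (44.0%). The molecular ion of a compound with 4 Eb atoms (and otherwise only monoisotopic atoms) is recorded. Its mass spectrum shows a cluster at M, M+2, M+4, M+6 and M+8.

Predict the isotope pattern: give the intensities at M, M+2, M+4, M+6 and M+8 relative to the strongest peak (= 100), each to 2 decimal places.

27.00 : 84.85 : 100.00 : 52.38 : 10.29

Each Eb atom is independently Eb-204 (p = 0.560) or Eb-206 (q = 0.440); the cluster is the binomial expansion (p + q)^4.
P(M) = 0.560^4 = 0.098345
P(M+2) = 4 × 0.560^3 × 0.440^1 = 0.309084
P(M+4) = 6 × 0.560^2 × 0.440^2 = 0.364278
P(M+6) = 4 × 0.560^1 × 0.440^3 = 0.190812
P(M+8) = 0.440^4 = 0.037481
The M+4 peak is largest (0.364278); scaling to 100 gives 27.00 : 84.85 : 100.00 : 52.38 : 10.29.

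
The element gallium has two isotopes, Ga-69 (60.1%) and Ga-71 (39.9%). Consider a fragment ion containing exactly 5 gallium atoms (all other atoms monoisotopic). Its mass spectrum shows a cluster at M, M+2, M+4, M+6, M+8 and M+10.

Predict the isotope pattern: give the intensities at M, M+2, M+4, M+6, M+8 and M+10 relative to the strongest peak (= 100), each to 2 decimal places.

22.69 : 75.31 : 100.00 : 66.39 : 22.04 : 2.93

Each Ga atom is independently Ga-69 (p = 0.601) or Ga-71 (q = 0.399); the cluster is the binomial expansion (p + q)^5.
P(M) = 0.601^5 = 0.078410
P(M+2) = 5 × 0.601^4 × 0.399^1 = 0.260280
P(M+4) = 10 × 0.601^3 × 0.399^2 = 0.345596
P(M+6) = 10 × 0.601^2 × 0.399^3 = 0.229439
P(M+8) = 5 × 0.601^1 × 0.399^4 = 0.076162
P(M+10) = 0.399^5 = 0.010113
The M+4 peak is largest (0.345596); scaling to 100 gives 22.69 : 75.31 : 100.00 : 66.39 : 22.04 : 2.93.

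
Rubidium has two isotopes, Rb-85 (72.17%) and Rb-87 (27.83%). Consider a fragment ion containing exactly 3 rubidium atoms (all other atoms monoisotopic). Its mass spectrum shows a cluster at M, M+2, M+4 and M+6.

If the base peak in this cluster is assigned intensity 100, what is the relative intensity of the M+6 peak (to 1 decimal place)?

Term probabilities: M 0.3759, M+2 0.4349, M+4 0.1677, M+6 0.0216. Base peak = M+2.
P(M+2) = C(3,1) × 0.7217^2 × 0.2783^1 = 3 × 0.52085089 × 0.2783 = 0.434858 (base)
P(M+6) = C(3,3) × 0.7217^0 × 0.2783^3 = 1 × 1.0000 × 0.02155458 = 0.021555
Relative intensity = 0.021555 / 0.434858 × 100 = 5.0

5.0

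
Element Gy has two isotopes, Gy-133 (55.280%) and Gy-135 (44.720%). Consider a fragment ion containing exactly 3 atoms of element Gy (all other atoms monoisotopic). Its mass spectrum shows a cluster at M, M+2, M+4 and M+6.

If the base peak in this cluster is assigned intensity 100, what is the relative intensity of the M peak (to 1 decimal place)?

Binomial terms of (0.55280 + 0.44720)^3: M 0.1689, M+2 0.4100, M+4 0.3317, M+6 0.0894 → M+2 is the base peak.
P(M+2) = C(3,1) × 0.55280^2 × 0.44720^1 = 3 × 0.30558784 × 0.4472 = 0.409977 (base)
P(M) = C(3,0) × 0.55280^3 × 0.44720^0 = 1 × 0.16892896 × 1.0000 = 0.168929
Relative intensity = 0.168929 / 0.409977 × 100 = 41.2

41.2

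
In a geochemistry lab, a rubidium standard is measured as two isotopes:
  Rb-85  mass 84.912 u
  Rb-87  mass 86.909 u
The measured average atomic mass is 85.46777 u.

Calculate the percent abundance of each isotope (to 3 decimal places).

Rb-85: 72.170%, Rb-87: 27.830%

With x = fraction of Rb-85 (so Rb-87 is 1 − x):
84.912·x + 86.909·(1 − x) = 85.46777
(84.912 − 86.909)·x = 85.46777 − 86.909
x = -1.44123 / -1.997 = 0.72170 → 72.170% Rb-85, 27.830% Rb-87.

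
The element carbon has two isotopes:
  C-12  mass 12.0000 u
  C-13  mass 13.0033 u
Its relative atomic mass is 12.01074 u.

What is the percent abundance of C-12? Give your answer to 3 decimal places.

98.930%

Writing the weighted mean with unknown fraction x of C-12:
12.0000·x + 13.0033·(1 − x) = 12.01074
(12.0000 − 13.0033)·x = 12.01074 − 13.0033
x = -0.99256 / -1.0033 = 0.98930 → 98.930% C-12, 1.070% C-13.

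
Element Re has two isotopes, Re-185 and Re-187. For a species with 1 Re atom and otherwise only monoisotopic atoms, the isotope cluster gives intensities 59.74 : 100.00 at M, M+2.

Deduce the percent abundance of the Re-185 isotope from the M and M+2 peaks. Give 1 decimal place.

Let p = fractional abundance of Re-185. I(M+2)/I(M) = [C(1,1)·p^0·(1−p)] / p^1 = 1·(1−p)/p = 100.00/59.74 = 1.6739
(1−p)/p = 1.6739/1 = 1.6739  ⇒  p = 1/(1 + 1.6739) = 0.3740
Re-185: 37.4%, Re-187: 62.6%.

37.4%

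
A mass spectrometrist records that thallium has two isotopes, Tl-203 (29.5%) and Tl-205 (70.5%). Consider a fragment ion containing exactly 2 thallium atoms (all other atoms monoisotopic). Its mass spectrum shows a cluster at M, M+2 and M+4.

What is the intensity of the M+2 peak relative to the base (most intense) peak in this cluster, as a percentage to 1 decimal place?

Binomial terms of (0.295 + 0.705)^2: M 0.0870, M+2 0.4160, M+4 0.4970 → M+4 is the base peak.
P(M+4) = C(2,2) × 0.295^0 × 0.705^2 = 1 × 1.0000 × 0.497025 = 0.497025 (base)
P(M+2) = C(2,1) × 0.295^1 × 0.705^1 = 2 × 0.2950 × 0.7050 = 0.415950
Relative intensity = 0.415950 / 0.497025 × 100 = 83.7

83.7%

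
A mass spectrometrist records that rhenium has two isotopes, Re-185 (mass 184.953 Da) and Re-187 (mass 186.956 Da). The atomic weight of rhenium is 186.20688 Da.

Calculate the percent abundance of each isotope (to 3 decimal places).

Re-185: 37.400%, Re-187: 62.600%

Let x be the fractional abundance of Re-185; then Re-187 has abundance 1 − x.
184.953·x + 186.956·(1 − x) = 186.20688
(184.953 − 186.956)·x = 186.20688 − 186.956
x = -0.74912 / -2.003 = 0.37400 → 37.400% Re-185, 62.600% Re-187.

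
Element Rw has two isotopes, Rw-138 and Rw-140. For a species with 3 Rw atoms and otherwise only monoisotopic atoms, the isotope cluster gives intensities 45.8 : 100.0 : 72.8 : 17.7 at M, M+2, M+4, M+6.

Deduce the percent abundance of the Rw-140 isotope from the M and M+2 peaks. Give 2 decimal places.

Let p = fractional abundance of Rw-138. I(M+2)/I(M) = [C(3,1)·p^2·(1−p)] / p^3 = 3·(1−p)/p = 100.0/45.8 = 2.1834
(1−p)/p = 2.1834/3 = 0.7278  ⇒  p = 1/(1 + 0.7278) = 0.5788
Rw-138: 57.88%, Rw-140: 42.12%.

42.12%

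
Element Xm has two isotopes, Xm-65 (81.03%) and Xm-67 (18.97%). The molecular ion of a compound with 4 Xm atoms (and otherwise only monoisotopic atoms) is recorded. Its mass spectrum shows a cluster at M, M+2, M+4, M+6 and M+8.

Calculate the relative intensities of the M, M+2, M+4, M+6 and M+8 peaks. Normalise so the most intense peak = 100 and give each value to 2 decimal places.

The 4 Xm atoms are independent, so intensities follow the terms of (0.8103 + 0.1897)^4.
P(M) = 0.8103^4 = 0.431105
P(M+2) = 4 × 0.8103^3 × 0.1897^1 = 0.403706
P(M+4) = 6 × 0.8103^2 × 0.1897^2 = 0.141768
P(M+6) = 4 × 0.8103^1 × 0.1897^3 = 0.022126
P(M+8) = 0.1897^4 = 0.001295
The M peak is largest (0.431105); scaling to 100 gives 100.00 : 93.64 : 32.88 : 5.13 : 0.30.

100.00 : 93.64 : 32.88 : 5.13 : 0.30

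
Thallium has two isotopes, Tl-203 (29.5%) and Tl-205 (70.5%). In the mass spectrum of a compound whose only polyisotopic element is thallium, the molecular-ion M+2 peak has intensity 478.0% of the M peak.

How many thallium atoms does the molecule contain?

For n independent Tl atoms, I(M+2)/I(M) = n · (abundance Tl-205) / (abundance Tl-203) = n · 0.705/0.295.
n = 4.780 × 0.295/0.705 = 2.00 ≈ 2

2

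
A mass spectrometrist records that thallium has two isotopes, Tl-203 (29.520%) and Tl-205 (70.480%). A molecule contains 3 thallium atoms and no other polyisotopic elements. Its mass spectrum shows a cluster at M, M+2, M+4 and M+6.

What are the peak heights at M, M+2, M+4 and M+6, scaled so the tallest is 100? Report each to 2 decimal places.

5.85 : 41.88 : 100.00 : 79.58

Expanding (0.29520 + 0.70480)^3:
P(M) = 0.29520^3 = 0.025725
P(M+2) = 3 × 0.29520^2 × 0.70480^1 = 0.184255
P(M+4) = 3 × 0.29520^1 × 0.70480^2 = 0.439916
P(M+6) = 0.70480^3 = 0.350104
The M+4 peak is largest (0.439916); scaling to 100 gives 5.85 : 41.88 : 100.00 : 79.58.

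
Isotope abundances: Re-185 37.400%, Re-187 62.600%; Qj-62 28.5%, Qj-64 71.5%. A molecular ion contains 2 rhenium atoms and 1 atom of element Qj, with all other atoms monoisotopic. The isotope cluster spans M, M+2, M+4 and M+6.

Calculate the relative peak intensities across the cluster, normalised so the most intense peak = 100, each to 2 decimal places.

8.93 : 52.29 : 100.00 : 62.76

Rhenium pattern (n=2): 0.139876 : 0.468248 : 0.391876
Element Qj pattern (n=1): 0.2850 : 0.7150
Convolve the two distributions (both contribute in 2-u steps):
  M: 0.139876×0.2850 = 0.039865
  M+2: 0.139876×0.7150 + 0.468248×0.2850 = 0.233462
  M+4: 0.468248×0.7150 + 0.391876×0.2850 = 0.446482
  M+6: 0.391876×0.7150 = 0.280191
Scale to base peak (0.446482) = 100: 8.93 : 52.29 : 100.00 : 62.76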